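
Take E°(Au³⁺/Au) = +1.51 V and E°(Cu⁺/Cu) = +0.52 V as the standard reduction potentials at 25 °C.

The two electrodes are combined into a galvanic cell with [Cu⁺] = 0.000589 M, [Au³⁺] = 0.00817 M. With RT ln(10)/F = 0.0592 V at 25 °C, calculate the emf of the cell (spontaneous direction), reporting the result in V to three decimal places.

Au³⁺/Au is the cathode (higher E°), Cu⁺/Cu the anode: E°cell = +1.51 − (+0.52) = +0.99 V, n = 3.
Overall: Au³⁺(aq) + 3 Cu(s) → Au(s) + 3 Cu⁺(aq)
Q = [Cu⁺]^3 / ([Au³⁺]); log Q = -7.602.
E = E° − (0.0592/n) log Q = +0.99 − (0.0592/3)(-7.602) = +1.140 V.

+1.140 V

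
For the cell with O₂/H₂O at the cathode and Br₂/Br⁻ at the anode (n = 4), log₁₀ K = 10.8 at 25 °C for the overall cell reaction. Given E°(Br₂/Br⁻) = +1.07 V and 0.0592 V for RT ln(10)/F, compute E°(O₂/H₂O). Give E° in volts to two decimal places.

E°cell = (0.0592/n)·log K = (0.0592/4)(10.8) = +0.160 V.
Since O₂/H₂O is the cathode and Br₂/Br⁻ the anode, E°cell = E°(O₂/H₂O) − E°(Br₂/Br⁻).
So E°(O₂/H₂O) = E°cell + E°(Br₂/Br⁻) = +0.160 + (+1.07) = +1.23 V.

+1.23 V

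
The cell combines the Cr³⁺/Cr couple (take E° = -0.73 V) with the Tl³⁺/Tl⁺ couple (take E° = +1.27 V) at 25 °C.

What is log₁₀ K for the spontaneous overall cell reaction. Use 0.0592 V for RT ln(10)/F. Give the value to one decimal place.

202.7

Cathode: Tl³⁺/Tl⁺; anode: Cr³⁺/Cr. E°cell = +2.00 V, n = 6.
log K = nE°cell / 0.0592 = (6)(+2.00) / 0.0592 = 202.7.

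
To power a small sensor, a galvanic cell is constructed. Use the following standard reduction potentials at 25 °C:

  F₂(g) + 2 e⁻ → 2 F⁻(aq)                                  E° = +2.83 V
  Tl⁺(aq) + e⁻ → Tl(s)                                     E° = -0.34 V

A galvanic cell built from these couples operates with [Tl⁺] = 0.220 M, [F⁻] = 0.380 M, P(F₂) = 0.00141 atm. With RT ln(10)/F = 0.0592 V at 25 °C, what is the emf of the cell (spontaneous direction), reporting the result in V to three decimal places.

+3.149 V

F₂/F⁻ is the cathode (higher E°), Tl⁺/Tl the anode: E°cell = +2.83 − (-0.34) = +3.17 V, n = 2.
Overall: F₂(g) + 2 Tl(s) → 2 F⁻(aq) + 2 Tl⁺(aq)
Q = [F⁻]^2·[Tl⁺]^2 / (P(F₂)); log Q = 0.695.
E = E° − (0.0592/n) log Q = +3.17 − (0.0592/2)(0.695) = +3.149 V.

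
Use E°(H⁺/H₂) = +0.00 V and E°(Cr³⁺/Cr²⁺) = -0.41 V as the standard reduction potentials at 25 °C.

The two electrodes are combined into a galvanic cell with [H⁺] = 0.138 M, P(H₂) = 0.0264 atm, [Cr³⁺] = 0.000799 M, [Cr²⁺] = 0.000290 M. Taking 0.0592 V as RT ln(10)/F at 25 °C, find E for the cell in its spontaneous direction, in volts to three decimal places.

H⁺/H₂ is the cathode (higher E°), Cr³⁺/Cr²⁺ the anode: E°cell = +0.00 − (-0.41) = +0.41 V, n = 2.
Overall: 2 H⁺(aq) + 2 Cr²⁺(aq) → H₂(g) + 2 Cr³⁺(aq)
Q = P(H₂)·[Cr³⁺]^2 / ([H⁺]^2·[Cr²⁺]^2); log Q = 1.022.
E = E° − (0.0592/n) log Q = +0.41 − (0.0592/2)(1.022) = +0.380 V.

+0.380 V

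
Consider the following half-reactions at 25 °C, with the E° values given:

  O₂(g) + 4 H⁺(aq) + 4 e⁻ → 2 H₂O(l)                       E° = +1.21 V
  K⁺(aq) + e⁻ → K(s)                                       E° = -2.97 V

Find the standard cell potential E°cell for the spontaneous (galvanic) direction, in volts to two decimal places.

The O₂/H₂O couple has the higher reduction potential, so it is the cathode; K⁺/K is oxidised at the anode.
E°cell = E°(cathode) − E°(anode) = (+1.21) − (-2.97) = +4.18 V.

+4.18 V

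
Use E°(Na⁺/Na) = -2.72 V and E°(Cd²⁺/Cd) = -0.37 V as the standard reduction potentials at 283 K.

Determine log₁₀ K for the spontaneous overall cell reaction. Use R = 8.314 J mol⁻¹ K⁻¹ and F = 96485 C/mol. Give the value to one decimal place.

Cathode: Cd²⁺/Cd; anode: Na⁺/Na. E°cell = (-0.37) − (-2.72) = +2.35 V, with n = 2.
ΔG° = −nFE° = −RT ln K, so ln K = nFE°/(RT) = (2)(96485)(+2.35) / ((8.314)(283)) = 192.735.
log₁₀ K = 192.735 / ln 10 = 83.7.

83.7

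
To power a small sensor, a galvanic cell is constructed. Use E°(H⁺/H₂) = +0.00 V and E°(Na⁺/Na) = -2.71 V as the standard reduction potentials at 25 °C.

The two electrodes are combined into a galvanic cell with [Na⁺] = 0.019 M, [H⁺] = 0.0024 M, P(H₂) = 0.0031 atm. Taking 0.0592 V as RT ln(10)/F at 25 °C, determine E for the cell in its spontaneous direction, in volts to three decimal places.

+2.731 V

H⁺/H₂ is the cathode (higher E°), Na⁺/Na the anode: E°cell = +0.00 − (-2.71) = +2.71 V, n = 2.
Overall: 2 H⁺(aq) + 2 Na(s) → H₂(g) + 2 Na⁺(aq)
Q = P(H₂)·[Na⁺]^2 / ([H⁺]^2); log Q = -0.712.
E = E° − (0.0592/n) log Q = +2.71 − (0.0592/2)(-0.712) = +2.731 V.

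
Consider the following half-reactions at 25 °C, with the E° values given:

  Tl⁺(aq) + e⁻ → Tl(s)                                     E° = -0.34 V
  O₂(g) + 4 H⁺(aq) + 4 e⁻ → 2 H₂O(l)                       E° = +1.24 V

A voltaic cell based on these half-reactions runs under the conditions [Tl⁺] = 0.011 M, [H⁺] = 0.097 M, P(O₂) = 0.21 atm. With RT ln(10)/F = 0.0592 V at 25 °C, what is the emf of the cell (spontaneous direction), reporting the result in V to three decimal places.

+1.626 V

O₂/H₂O is the cathode (higher E°), Tl⁺/Tl the anode: E°cell = +1.24 − (-0.34) = +1.58 V, n = 4.
Overall: O₂(g) + 4 H⁺(aq) + 4 Tl(s) → 2 H₂O(l) + 4 Tl⁺(aq)
Q = [Tl⁺]^4 / (P(O₂)·[H⁺]^4); log Q = -3.104.
E = E° − (0.0592/n) log Q = +1.58 − (0.0592/4)(-3.104) = +1.626 V.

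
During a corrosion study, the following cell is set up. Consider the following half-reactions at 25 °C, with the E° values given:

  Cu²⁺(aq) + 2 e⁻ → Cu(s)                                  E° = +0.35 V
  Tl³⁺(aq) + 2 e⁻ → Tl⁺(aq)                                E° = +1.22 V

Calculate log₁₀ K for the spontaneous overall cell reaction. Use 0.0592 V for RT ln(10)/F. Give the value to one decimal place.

29.4

Cathode: Tl³⁺/Tl⁺; anode: Cu²⁺/Cu. E°cell = +0.87 V, n = 2.
log K = nE°cell / 0.0592 = (2)(+0.87) / 0.0592 = 29.4.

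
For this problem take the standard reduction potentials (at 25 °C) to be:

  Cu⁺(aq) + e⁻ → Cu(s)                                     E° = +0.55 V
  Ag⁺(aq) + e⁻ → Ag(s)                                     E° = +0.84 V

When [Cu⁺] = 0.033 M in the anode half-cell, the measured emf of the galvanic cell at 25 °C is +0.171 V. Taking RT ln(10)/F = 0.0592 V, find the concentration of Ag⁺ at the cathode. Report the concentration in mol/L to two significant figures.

Ag⁺/Ag is the cathode, Cu⁺/Cu the anode: E°cell = +0.29 V, n = 1.
Overall reaction: Ag⁺(aq) + Cu(s) → Ag(s) + Cu⁺(aq); Q = [Cu⁺]^1/[Ag⁺]^1.
From E = E° − (0.0592/n) log Q: log Q = (E° − E)·n/0.0592 = (+0.29 − (+0.171))·1/0.0592 = 2.0101.
So 1·log[Ag⁺] = 1·log(0.033) − log Q = -1.4815 − (2.0101) = -3.4916; [Ag⁺] = 10^(-3.4916) ≈ 0.00032 M.

0.00032 M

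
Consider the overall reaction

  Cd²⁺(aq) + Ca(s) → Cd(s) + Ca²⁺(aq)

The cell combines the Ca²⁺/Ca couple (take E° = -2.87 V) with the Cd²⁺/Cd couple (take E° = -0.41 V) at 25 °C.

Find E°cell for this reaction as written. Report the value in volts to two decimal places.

+2.46 V

The Cd²⁺/Cd couple has the higher reduction potential, so it is the cathode; Ca²⁺/Ca is oxidised at the anode.
E°cell = E°(cathode) − E°(anode) = (-0.41) − (-2.87) = +2.46 V.
Since E°cell > 0, the reaction is spontaneous under standard conditions.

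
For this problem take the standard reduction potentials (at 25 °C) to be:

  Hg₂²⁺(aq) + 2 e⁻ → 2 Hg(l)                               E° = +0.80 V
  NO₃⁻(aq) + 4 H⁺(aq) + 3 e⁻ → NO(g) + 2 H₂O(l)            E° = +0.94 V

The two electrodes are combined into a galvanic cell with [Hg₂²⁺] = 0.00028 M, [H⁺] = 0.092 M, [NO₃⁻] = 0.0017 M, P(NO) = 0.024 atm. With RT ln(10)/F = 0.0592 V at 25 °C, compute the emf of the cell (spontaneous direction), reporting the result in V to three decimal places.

+0.141 V

NO₃⁻/NO is the cathode (higher E°), Hg₂²⁺/Hg the anode: E°cell = +0.94 − (+0.80) = +0.14 V, n = 6.
Overall: 2 NO₃⁻(aq) + 8 H⁺(aq) + 6 Hg(l) → 2 NO(g) + 4 H₂O(l) + 3 Hg₂²⁺(aq)
Q = P(NO)^2·[Hg₂²⁺]^3 / ([NO₃⁻]^2·[H⁺]^8); log Q = -0.069.
E = E° − (0.0592/n) log Q = +0.14 − (0.0592/6)(-0.069) = +0.141 V.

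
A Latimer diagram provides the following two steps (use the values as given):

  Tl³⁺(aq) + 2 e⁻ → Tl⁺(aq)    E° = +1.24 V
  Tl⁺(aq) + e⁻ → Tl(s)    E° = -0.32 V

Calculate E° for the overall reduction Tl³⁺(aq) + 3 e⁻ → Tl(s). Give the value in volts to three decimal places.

+0.720 V

Since ΔG° = −nFE° is additive over sequential reductions, n₃E°₃ = n₁E°₁ + n₂E°₂.
E°₃ = (2×+1.24 + 1×-0.32) / 3 = (+2.160) / 3 = +0.720 V.
E° values themselves are not directly additive — weighting by electron count is essential.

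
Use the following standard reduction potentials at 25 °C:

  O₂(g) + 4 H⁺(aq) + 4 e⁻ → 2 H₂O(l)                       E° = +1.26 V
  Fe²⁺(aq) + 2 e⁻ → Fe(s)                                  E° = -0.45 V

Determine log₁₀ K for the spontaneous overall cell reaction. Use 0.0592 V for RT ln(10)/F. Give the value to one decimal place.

Cathode: O₂/H₂O; anode: Fe²⁺/Fe. E°cell = +1.71 V, n = 4.
log K = nE°cell / 0.0592 = (4)(+1.71) / 0.0592 = 115.5.

115.5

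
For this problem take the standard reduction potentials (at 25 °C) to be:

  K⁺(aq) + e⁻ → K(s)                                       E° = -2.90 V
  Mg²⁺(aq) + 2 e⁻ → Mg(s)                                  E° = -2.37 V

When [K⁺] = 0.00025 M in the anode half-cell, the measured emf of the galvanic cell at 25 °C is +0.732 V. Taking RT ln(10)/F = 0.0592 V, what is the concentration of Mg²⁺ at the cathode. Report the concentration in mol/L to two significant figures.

Mg²⁺/Mg is the cathode, K⁺/K the anode: E°cell = +0.53 V, n = 2.
Overall reaction: Mg²⁺(aq) + 2 K(s) → Mg(s) + 2 K⁺(aq); Q = [K⁺]^2/[Mg²⁺]^1.
From E = E° − (0.0592/n) log Q: log Q = (E° − E)·n/0.0592 = (+0.53 − (+0.732))·2/0.0592 = -6.8243.
So 1·log[Mg²⁺] = 2·log(0.00025) − log Q = -7.2041 − (-6.8243) = -0.3798; [Mg²⁺] = 10^(-0.3798) ≈ 0.42 M.

0.42 M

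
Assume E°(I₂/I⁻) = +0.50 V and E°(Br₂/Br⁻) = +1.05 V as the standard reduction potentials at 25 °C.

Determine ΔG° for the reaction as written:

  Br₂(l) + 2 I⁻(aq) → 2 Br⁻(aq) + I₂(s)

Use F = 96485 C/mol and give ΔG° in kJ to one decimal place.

As written, Br₂/Br⁻ is reduced (cathode) and I₂/I⁻ is oxidised (anode), so E°cell = (+1.05) − (+0.50) = +0.55 V.
Balancing electrons gives n = 2.
ΔG° = −nFE° = −(2)(96485)(+0.55) = -106,134 J = -106.1 kJ.

-106.1 kJ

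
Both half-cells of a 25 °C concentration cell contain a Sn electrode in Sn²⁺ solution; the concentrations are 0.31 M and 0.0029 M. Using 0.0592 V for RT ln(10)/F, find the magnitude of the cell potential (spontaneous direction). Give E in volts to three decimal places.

+0.060 V

For a concentration cell E°cell = 0. The 0.31 M side is the cathode (reduction is favoured where [Sn²⁺] is higher).
With n = 2, E = −(0.0592/2) log([Sn²⁺]ₐₙ/[Sn²⁺]꜀ₐₜ) = −(0.0592/2) log(0.0029/0.31) = −(0.0592/2)(-2.029) = +0.060 V.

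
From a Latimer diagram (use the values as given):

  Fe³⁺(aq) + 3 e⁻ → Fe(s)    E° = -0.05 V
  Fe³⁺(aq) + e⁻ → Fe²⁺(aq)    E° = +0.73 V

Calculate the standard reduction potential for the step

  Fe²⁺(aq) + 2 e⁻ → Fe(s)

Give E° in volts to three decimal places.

-0.440 V

Sequential free energies add, so n₃E°₃ = n₁E°₁ + n₂E°₂.
With n₃ = 3, and the known step contributing 1×(+0.73) V, the unknown satisfies 2·E° = 3×(-0.05) − 1×(+0.73) = -0.880.
E° = -0.880 / 2 = -0.440 V.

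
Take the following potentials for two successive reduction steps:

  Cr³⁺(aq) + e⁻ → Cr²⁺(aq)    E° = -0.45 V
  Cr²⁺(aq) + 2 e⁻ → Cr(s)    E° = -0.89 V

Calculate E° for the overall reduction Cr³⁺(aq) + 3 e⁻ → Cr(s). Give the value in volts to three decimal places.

-0.743 V

Standard free energies of sequential steps add: ΔG°₃ = ΔG°₁ + ΔG°₂, so n₃E°₃ = n₁E°₁ + n₂E°₂.
E°₃ = (1×-0.45 + 2×-0.89) / 3 = (-2.230) / 3 = -0.743 V.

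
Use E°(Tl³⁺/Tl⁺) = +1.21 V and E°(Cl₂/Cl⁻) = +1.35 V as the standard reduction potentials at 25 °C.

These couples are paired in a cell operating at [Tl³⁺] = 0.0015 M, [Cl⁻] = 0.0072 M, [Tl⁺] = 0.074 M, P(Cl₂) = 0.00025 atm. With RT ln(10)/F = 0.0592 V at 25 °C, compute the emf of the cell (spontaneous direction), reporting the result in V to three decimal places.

Cl₂/Cl⁻ is the cathode (higher E°), Tl³⁺/Tl⁺ the anode: E°cell = +1.35 − (+1.21) = +0.14 V, n = 2.
Overall: Cl₂(g) + Tl⁺(aq) → 2 Cl⁻(aq) + Tl³⁺(aq)
Q = [Cl⁻]^2·[Tl³⁺] / (P(Cl₂)·[Tl⁺]); log Q = -2.376.
E = E° − (0.0592/n) log Q = +0.14 − (0.0592/2)(-2.376) = +0.210 V.

+0.210 V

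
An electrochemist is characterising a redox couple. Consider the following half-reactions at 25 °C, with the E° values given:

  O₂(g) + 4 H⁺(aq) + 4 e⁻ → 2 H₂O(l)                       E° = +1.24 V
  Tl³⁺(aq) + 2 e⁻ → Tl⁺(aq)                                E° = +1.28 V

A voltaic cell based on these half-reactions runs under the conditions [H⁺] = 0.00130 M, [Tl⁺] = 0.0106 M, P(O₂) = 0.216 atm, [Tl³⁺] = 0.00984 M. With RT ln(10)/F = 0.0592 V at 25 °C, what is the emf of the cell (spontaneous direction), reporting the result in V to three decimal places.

Tl³⁺/Tl⁺ is the cathode (higher E°), O₂/H₂O the anode: E°cell = +1.28 − (+1.24) = +0.04 V, n = 4.
Overall: 2 Tl³⁺(aq) + 2 H₂O(l) → 2 Tl⁺(aq) + O₂(g) + 4 H⁺(aq)
Q = [Tl⁺]^2·P(O₂)·[H⁺]^4 / ([Tl³⁺]^2); log Q = -12.145.
E = E° − (0.0592/n) log Q = +0.04 − (0.0592/4)(-12.145) = +0.220 V.

+0.220 V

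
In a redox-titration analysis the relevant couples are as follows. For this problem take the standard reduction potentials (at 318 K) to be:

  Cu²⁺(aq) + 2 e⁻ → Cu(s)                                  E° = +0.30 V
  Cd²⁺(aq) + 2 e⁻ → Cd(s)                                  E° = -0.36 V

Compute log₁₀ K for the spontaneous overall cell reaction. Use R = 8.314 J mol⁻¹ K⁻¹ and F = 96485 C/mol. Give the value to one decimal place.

Cathode: Cu²⁺/Cu; anode: Cd²⁺/Cd. E°cell = (+0.30) − (-0.36) = +0.66 V, with n = 2.
ΔG° = −nFE° = −RT ln K, so ln K = nFE°/(RT) = (2)(96485)(+0.66) / ((8.314)(318)) = 48.172.
log₁₀ K = 48.172 / ln 10 = 20.9.

20.9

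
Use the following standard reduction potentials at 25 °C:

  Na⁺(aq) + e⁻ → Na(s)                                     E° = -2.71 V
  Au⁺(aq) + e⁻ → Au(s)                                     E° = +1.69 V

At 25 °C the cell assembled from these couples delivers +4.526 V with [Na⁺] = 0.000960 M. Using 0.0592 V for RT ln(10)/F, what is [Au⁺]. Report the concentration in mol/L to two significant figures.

Au⁺/Au is the cathode, Na⁺/Na the anode: E°cell = +4.40 V, n = 1.
Overall reaction: Au⁺(aq) + Na(s) → Au(s) + Na⁺(aq); Q = [Na⁺]^1/[Au⁺]^1.
From E = E° − (0.0592/n) log Q: log Q = (E° − E)·n/0.0592 = (+4.40 − (+4.526))·1/0.0592 = -2.1284.
So 1·log[Au⁺] = 1·log(0.00096) − log Q = -3.0177 − (-2.1284) = -0.8893; [Au⁺] = 10^(-0.8893) ≈ 0.13 M.

0.13 M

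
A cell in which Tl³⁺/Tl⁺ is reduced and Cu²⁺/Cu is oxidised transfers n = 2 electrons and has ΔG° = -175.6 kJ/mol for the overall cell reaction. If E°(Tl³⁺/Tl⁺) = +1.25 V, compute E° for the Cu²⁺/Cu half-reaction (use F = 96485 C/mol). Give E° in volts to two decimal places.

+0.34 V

E°cell = −ΔG°/(nF) = −(-175.6×10³)/((2)(96485)) = +0.910 V.
Since Tl³⁺/Tl⁺ is the cathode and Cu²⁺/Cu the anode, E°cell = E°(Tl³⁺/Tl⁺) − E°(Cu²⁺/Cu).
So E°(Cu²⁺/Cu) = E°(Tl³⁺/Tl⁺) − E°cell = (+1.25) − (+0.910) = +0.34 V.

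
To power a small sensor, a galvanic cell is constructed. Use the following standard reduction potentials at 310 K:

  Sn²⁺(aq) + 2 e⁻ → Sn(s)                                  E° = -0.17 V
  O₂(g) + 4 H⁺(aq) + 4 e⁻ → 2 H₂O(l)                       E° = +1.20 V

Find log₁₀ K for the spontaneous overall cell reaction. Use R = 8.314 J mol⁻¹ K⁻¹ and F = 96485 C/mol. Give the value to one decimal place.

Cathode: O₂/H₂O; anode: Sn²⁺/Sn. E°cell = (+1.20) − (-0.17) = +1.37 V, with n = 4.
ΔG° = −nFE° = −RT ln K, so ln K = nFE°/(RT) = (4)(96485)(+1.37) / ((8.314)(310)) = 205.149.
log₁₀ K = 205.149 / ln 10 = 89.1.

89.1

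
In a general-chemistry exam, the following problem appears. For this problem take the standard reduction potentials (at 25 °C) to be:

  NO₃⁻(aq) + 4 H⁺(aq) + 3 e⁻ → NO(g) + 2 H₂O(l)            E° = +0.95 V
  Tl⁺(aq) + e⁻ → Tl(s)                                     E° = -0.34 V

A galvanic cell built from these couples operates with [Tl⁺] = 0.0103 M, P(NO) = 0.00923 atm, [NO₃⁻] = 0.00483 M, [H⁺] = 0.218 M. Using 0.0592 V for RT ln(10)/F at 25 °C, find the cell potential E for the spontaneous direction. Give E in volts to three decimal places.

NO₃⁻/NO is the cathode (higher E°), Tl⁺/Tl the anode: E°cell = +0.95 − (-0.34) = +1.29 V, n = 3.
Overall: NO₃⁻(aq) + 4 H⁺(aq) + 3 Tl(s) → NO(g) + 2 H₂O(l) + 3 Tl⁺(aq)
Q = P(NO)·[Tl⁺]^3 / ([NO₃⁻]·[H⁺]^4); log Q = -3.034.
E = E° − (0.0592/n) log Q = +1.29 − (0.0592/3)(-3.034) = +1.350 V.

+1.350 V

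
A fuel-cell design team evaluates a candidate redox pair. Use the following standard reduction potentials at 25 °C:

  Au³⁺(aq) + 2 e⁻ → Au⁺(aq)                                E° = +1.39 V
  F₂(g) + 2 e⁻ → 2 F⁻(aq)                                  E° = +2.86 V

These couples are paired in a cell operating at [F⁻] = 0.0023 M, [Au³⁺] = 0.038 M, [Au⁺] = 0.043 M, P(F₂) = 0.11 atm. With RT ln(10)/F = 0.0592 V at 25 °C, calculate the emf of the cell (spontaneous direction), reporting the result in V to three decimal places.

+1.599 V

F₂/F⁻ is the cathode (higher E°), Au³⁺/Au⁺ the anode: E°cell = +2.86 − (+1.39) = +1.47 V, n = 2.
Overall: F₂(g) + Au⁺(aq) → 2 F⁻(aq) + Au³⁺(aq)
Q = [F⁻]^2·[Au³⁺] / (P(F₂)·[Au⁺]); log Q = -4.372.
E = E° − (0.0592/n) log Q = +1.47 − (0.0592/2)(-4.372) = +1.599 V.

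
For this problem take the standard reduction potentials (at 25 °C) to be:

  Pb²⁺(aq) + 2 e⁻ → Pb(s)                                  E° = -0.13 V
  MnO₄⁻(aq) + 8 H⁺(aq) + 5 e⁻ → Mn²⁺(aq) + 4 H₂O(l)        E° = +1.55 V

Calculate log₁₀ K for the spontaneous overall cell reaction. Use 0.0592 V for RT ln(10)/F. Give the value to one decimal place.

Cathode: MnO₄⁻/Mn²⁺; anode: Pb²⁺/Pb. E°cell = +1.68 V, n = 10.
log K = nE°cell / 0.0592 = (10)(+1.68) / 0.0592 = 283.8.

283.8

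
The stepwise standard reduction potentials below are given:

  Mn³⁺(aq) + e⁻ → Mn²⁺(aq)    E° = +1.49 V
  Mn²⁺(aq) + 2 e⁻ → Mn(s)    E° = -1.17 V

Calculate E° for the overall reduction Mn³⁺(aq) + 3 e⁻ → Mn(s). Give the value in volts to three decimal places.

Since ΔG° = −nFE° is additive over sequential reductions, n₃E°₃ = n₁E°₁ + n₂E°₂.
E°₃ = (1×+1.49 + 2×-1.17) / 3 = (-0.850) / 3 = -0.283 V.

-0.283 V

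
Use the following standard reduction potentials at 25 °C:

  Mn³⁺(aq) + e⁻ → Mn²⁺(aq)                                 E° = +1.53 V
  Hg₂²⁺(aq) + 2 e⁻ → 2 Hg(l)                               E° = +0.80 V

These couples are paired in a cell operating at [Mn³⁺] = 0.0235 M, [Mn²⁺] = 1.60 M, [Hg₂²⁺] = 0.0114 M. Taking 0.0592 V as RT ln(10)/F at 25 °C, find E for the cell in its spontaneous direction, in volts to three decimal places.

+0.679 V

Mn³⁺/Mn²⁺ is the cathode (higher E°), Hg₂²⁺/Hg the anode: E°cell = +1.53 − (+0.80) = +0.73 V, n = 2.
Overall: 2 Mn³⁺(aq) + 2 Hg(l) → 2 Mn²⁺(aq) + Hg₂²⁺(aq)
Q = [Mn²⁺]^2·[Hg₂²⁺] / ([Mn³⁺]^2); log Q = 1.723.
E = E° − (0.0592/n) log Q = +0.73 − (0.0592/2)(1.723) = +0.679 V.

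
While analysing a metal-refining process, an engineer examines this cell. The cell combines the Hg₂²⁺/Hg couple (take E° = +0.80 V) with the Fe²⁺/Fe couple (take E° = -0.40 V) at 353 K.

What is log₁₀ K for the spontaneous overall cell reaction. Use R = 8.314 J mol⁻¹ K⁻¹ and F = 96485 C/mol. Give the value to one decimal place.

34.3

Cathode: Hg₂²⁺/Hg; anode: Fe²⁺/Fe. E°cell = (+0.80) − (-0.40) = +1.20 V, with n = 2.
ΔG° = −nFE° = −RT ln K, so ln K = nFE°/(RT) = (2)(96485)(+1.20) / ((8.314)(353)) = 78.902.
log₁₀ K = 78.902 / ln 10 = 34.3.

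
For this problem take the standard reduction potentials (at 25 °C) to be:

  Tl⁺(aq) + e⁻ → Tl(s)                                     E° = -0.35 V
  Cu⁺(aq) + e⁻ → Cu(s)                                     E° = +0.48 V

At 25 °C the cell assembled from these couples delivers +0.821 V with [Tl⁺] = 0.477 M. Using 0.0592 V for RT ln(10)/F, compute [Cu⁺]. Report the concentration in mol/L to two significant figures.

0.34 M

Cu⁺/Cu is the cathode, Tl⁺/Tl the anode: E°cell = +0.83 V, n = 1.
Overall reaction: Cu⁺(aq) + Tl(s) → Cu(s) + Tl⁺(aq); Q = [Tl⁺]^1/[Cu⁺]^1.
From E = E° − (0.0592/n) log Q: log Q = (E° − E)·n/0.0592 = (+0.83 − (+0.821))·1/0.0592 = 0.1520.
So 1·log[Cu⁺] = 1·log(0.477) − log Q = -0.3215 − (0.1520) = -0.4735; [Cu⁺] = 10^(-0.4735) ≈ 0.34 M.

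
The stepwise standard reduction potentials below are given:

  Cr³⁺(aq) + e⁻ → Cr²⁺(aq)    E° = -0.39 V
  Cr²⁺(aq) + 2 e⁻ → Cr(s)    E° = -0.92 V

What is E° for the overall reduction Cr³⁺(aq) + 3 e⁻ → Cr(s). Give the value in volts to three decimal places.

-0.743 V

Standard free energies of sequential steps add: ΔG°₃ = ΔG°₁ + ΔG°₂, so n₃E°₃ = n₁E°₁ + n₂E°₂.
E°₃ = (1×-0.39 + 2×-0.92) / 3 = (-2.230) / 3 = -0.743 V.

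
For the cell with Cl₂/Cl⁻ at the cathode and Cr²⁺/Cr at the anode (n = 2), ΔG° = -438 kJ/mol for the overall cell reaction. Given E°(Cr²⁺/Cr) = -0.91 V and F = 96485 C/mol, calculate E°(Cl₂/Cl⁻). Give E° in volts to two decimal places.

E°cell = −ΔG°/(nF) = −(-438×10³)/((2)(96485)) = +2.270 V.
Since Cl₂/Cl⁻ is the cathode and Cr²⁺/Cr the anode, E°cell = E°(Cl₂/Cl⁻) − E°(Cr²⁺/Cr).
So E°(Cl₂/Cl⁻) = E°cell + E°(Cr²⁺/Cr) = +2.270 + (-0.91) = +1.36 V.

+1.36 V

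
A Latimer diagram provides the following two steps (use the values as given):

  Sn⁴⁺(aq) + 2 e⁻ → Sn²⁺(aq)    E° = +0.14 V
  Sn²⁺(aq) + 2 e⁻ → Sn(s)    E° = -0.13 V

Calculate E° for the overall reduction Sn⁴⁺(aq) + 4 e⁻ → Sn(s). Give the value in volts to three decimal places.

Since ΔG° = −nFE° is additive over sequential reductions, n₃E°₃ = n₁E°₁ + n₂E°₂.
E°₃ = (2×+0.14 + 2×-0.13) / 4 = (+0.020) / 4 = +0.005 V.

+0.005 V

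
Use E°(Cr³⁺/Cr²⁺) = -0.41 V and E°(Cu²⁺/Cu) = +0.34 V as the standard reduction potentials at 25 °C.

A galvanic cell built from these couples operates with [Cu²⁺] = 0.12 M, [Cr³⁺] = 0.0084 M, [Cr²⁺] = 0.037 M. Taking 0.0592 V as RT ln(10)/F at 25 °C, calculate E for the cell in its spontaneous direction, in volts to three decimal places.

+0.761 V

Cu²⁺/Cu is the cathode (higher E°), Cr³⁺/Cr²⁺ the anode: E°cell = +0.34 − (-0.41) = +0.75 V, n = 2.
Overall: Cu²⁺(aq) + 2 Cr²⁺(aq) → Cu(s) + 2 Cr³⁺(aq)
Q = [Cr³⁺]^2 / ([Cu²⁺]·[Cr²⁺]^2); log Q = -0.367.
E = E° − (0.0592/n) log Q = +0.75 − (0.0592/2)(-0.367) = +0.761 V.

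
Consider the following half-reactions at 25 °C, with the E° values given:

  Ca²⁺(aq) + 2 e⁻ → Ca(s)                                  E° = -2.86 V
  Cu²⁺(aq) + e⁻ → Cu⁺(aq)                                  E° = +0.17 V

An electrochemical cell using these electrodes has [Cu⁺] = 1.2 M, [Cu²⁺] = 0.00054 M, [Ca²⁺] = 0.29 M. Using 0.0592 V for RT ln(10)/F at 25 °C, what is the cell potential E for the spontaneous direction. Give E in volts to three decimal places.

Cu²⁺/Cu⁺ is the cathode (higher E°), Ca²⁺/Ca the anode: E°cell = +0.17 − (-2.86) = +3.03 V, n = 2.
Overall: 2 Cu²⁺(aq) + Ca(s) → 2 Cu⁺(aq) + Ca²⁺(aq)
Q = [Cu⁺]^2·[Ca²⁺] / ([Cu²⁺]^2); log Q = 6.156.
E = E° − (0.0592/n) log Q = +3.03 − (0.0592/2)(6.156) = +2.848 V.

+2.848 V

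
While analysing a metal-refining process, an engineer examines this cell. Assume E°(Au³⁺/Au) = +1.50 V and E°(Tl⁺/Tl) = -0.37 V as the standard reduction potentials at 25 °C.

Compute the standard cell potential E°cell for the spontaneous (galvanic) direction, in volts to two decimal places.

+1.87 V

The Au³⁺/Au couple has the higher reduction potential, so it is the cathode; Tl⁺/Tl is oxidised at the anode.
E°cell = E°(cathode) − E°(anode) = (+1.50) − (-0.37) = +1.87 V.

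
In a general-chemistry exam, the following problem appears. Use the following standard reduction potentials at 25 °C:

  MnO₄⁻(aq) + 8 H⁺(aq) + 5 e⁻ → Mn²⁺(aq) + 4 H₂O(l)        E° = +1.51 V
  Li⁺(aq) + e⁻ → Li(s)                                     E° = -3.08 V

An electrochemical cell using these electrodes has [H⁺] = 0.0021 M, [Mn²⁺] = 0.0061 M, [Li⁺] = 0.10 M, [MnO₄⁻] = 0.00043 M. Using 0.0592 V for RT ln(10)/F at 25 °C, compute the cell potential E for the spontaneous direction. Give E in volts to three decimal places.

MnO₄⁻/Mn²⁺ is the cathode (higher E°), Li⁺/Li the anode: E°cell = +1.51 − (-3.08) = +4.59 V, n = 5.
Overall: MnO₄⁻(aq) + 8 H⁺(aq) + 5 Li(s) → Mn²⁺(aq) + 4 H₂O(l) + 5 Li⁺(aq)
Q = [Mn²⁺]·[Li⁺]^5 / ([MnO₄⁻]·[H⁺]^8); log Q = 17.574.
E = E° − (0.0592/n) log Q = +4.59 − (0.0592/5)(17.574) = +4.382 V.

+4.382 V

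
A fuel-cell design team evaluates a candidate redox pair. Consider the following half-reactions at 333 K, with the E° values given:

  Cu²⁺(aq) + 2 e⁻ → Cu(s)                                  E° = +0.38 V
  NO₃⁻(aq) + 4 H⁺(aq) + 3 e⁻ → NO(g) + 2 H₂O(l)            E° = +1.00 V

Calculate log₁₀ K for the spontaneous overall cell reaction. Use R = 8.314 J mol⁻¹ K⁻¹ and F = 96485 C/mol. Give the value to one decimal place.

56.3

Cathode: NO₃⁻/NO; anode: Cu²⁺/Cu. E°cell = (+1.00) − (+0.38) = +0.62 V, with n = 6.
ΔG° = −nFE° = −RT ln K, so ln K = nFE°/(RT) = (6)(96485)(+0.62) / ((8.314)(333)) = 129.643.
log₁₀ K = 129.643 / ln 10 = 56.3.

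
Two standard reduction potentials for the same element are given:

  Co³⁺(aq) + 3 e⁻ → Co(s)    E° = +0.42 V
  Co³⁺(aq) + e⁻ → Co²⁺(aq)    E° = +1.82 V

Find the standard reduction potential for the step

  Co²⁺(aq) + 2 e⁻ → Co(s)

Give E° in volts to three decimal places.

Sequential free energies add, so n₃E°₃ = n₁E°₁ + n₂E°₂.
With n₃ = 3, and the known step contributing 1×(+1.82) V, the unknown satisfies 2·E° = 3×(+0.42) − 1×(+1.82) = -0.560.
E° = -0.560 / 2 = -0.280 V.

-0.280 V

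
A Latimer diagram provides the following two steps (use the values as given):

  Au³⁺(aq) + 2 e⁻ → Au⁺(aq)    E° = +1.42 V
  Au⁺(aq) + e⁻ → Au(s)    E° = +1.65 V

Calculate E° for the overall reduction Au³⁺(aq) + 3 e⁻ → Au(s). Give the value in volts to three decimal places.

Standard free energies of sequential steps add: ΔG°₃ = ΔG°₁ + ΔG°₂, so n₃E°₃ = n₁E°₁ + n₂E°₂.
E°₃ = (2×+1.42 + 1×+1.65) / 3 = (+4.490) / 3 = +1.497 V.

+1.497 V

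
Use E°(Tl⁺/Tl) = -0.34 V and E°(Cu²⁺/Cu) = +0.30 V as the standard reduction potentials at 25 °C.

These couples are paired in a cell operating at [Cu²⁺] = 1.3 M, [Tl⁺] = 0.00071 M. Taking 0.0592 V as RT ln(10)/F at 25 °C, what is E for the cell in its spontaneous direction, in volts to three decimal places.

+0.830 V

Cu²⁺/Cu is the cathode (higher E°), Tl⁺/Tl the anode: E°cell = +0.30 − (-0.34) = +0.64 V, n = 2.
Overall: Cu²⁺(aq) + 2 Tl(s) → Cu(s) + 2 Tl⁺(aq)
Q = [Tl⁺]^2 / ([Cu²⁺]); log Q = -6.411.
E = E° − (0.0592/n) log Q = +0.64 − (0.0592/2)(-6.411) = +0.830 V.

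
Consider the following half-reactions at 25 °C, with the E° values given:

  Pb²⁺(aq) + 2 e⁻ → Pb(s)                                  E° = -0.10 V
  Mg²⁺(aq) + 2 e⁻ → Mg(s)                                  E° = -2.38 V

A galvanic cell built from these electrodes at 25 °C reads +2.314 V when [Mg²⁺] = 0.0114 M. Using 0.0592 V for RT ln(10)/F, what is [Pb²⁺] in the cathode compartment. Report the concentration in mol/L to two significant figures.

Pb²⁺/Pb is the cathode, Mg²⁺/Mg the anode: E°cell = +2.28 V, n = 2.
Overall reaction: Pb²⁺(aq) + Mg(s) → Pb(s) + Mg²⁺(aq); Q = [Mg²⁺]^1/[Pb²⁺]^1.
From E = E° − (0.0592/n) log Q: log Q = (E° − E)·n/0.0592 = (+2.28 − (+2.314))·2/0.0592 = -1.1486.
So 1·log[Pb²⁺] = 1·log(0.0114) − log Q = -1.9431 − (-1.1486) = -0.7945; [Pb²⁺] = 10^(-0.7945) ≈ 0.16 M.

0.16 M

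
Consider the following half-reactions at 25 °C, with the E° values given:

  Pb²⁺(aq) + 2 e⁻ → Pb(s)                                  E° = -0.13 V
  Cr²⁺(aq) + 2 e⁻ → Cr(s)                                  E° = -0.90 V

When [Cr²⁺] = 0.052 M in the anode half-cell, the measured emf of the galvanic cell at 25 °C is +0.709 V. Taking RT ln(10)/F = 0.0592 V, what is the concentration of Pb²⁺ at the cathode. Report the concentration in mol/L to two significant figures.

Pb²⁺/Pb is the cathode, Cr²⁺/Cr the anode: E°cell = +0.77 V, n = 2.
Overall reaction: Pb²⁺(aq) + Cr(s) → Pb(s) + Cr²⁺(aq); Q = [Cr²⁺]^1/[Pb²⁺]^1.
From E = E° − (0.0592/n) log Q: log Q = (E° − E)·n/0.0592 = (+0.77 − (+0.709))·2/0.0592 = 2.0608.
So 1·log[Pb²⁺] = 1·log(0.052) − log Q = -1.2840 − (2.0608) = -3.3448; [Pb²⁺] = 10^(-3.3448) ≈ 0.00045 M.

0.00045 M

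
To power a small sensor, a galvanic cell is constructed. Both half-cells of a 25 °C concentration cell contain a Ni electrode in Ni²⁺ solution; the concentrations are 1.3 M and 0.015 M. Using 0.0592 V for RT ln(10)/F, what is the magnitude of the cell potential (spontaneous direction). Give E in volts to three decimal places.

For a concentration cell E°cell = 0. The 1.3 M side is the cathode (reduction is favoured where [Ni²⁺] is higher).
With n = 2, E = −(0.0592/2) log([Ni²⁺]ₐₙ/[Ni²⁺]꜀ₐₜ) = −(0.0592/2) log(0.015/1.3) = −(0.0592/2)(-1.938) = +0.057 V.

+0.057 V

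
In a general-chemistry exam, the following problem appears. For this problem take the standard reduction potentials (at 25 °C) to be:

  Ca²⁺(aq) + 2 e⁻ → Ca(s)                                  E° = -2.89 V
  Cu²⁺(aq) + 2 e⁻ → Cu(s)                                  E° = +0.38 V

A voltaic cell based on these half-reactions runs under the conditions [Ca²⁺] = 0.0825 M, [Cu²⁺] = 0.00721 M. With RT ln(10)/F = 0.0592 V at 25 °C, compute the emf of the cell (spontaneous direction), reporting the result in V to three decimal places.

+3.239 V

Cu²⁺/Cu is the cathode (higher E°), Ca²⁺/Ca the anode: E°cell = +0.38 − (-2.89) = +3.27 V, n = 2.
Overall: Cu²⁺(aq) + Ca(s) → Cu(s) + Ca²⁺(aq)
Q = [Ca²⁺] / ([Cu²⁺]); log Q = 1.059.
E = E° − (0.0592/n) log Q = +3.27 − (0.0592/2)(1.059) = +3.239 V.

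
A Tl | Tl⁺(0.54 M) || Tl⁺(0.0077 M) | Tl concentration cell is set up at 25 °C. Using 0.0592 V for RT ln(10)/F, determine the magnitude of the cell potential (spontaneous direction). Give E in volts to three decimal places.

For a concentration cell E°cell = 0. The 0.54 M side is the cathode (reduction is favoured where [Tl⁺] is higher).
With n = 1, E = −(0.0592/1) log([Tl⁺]ₐₙ/[Tl⁺]꜀ₐₜ) = −(0.0592/1) log(0.0077/0.54) = −(0.0592/1)(-1.846) = +0.109 V.

+0.109 V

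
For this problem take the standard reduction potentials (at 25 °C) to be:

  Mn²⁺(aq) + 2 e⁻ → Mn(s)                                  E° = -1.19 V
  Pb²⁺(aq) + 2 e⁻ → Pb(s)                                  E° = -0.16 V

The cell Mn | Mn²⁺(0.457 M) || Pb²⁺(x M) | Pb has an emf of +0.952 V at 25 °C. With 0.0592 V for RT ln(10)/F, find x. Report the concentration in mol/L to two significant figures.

0.0011 M

Pb²⁺/Pb is the cathode, Mn²⁺/Mn the anode: E°cell = +1.03 V, n = 2.
Overall reaction: Pb²⁺(aq) + Mn(s) → Pb(s) + Mn²⁺(aq); Q = [Mn²⁺]^1/[Pb²⁺]^1.
From E = E° − (0.0592/n) log Q: log Q = (E° − E)·n/0.0592 = (+1.03 − (+0.952))·2/0.0592 = 2.6351.
So 1·log[Pb²⁺] = 1·log(0.457) − log Q = -0.3401 − (2.6351) = -2.9752; [Pb²⁺] = 10^(-2.9752) ≈ 0.0011 M.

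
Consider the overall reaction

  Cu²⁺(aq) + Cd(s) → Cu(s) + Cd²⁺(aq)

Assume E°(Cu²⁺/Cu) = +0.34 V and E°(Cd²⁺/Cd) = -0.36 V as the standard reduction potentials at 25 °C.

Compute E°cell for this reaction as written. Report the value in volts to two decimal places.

The Cu²⁺/Cu couple has the higher reduction potential, so it is the cathode; Cd²⁺/Cd is oxidised at the anode.
E°cell = E°(cathode) − E°(anode) = (+0.34) − (-0.36) = +0.70 V.
Since E°cell > 0, the reaction is spontaneous under standard conditions.

+0.70 V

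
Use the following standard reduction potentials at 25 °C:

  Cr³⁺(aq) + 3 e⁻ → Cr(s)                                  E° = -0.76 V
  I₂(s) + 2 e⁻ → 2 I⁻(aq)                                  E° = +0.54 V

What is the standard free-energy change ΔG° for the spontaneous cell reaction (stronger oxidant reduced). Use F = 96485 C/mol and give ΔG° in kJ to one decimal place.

-752.6 kJ

I₂/I⁻ (E° = +0.54 V) is the cathode; Cr³⁺/Cr (E° = -0.76 V) is the anode, so E°cell = +1.30 V.
Balancing electrons gives n = 6 (lcm of 2 and 3).
ΔG° = −nFE° = −(6)(96485)(+1.30) = -752,583 J = -752.6 kJ.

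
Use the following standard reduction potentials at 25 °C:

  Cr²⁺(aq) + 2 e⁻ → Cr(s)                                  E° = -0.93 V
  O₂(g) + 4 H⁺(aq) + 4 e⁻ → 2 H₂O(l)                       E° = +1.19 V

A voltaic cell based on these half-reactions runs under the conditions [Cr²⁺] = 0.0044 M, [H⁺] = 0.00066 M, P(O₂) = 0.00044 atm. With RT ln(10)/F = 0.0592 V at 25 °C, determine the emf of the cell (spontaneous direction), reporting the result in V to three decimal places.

O₂/H₂O is the cathode (higher E°), Cr²⁺/Cr the anode: E°cell = +1.19 − (-0.93) = +2.12 V, n = 4.
Overall: O₂(g) + 4 H⁺(aq) + 2 Cr(s) → 2 H₂O(l) + 2 Cr²⁺(aq)
Q = [Cr²⁺]^2 / (P(O₂)·[H⁺]^4); log Q = 11.365.
E = E° − (0.0592/n) log Q = +2.12 − (0.0592/4)(11.365) = +1.952 V.

+1.952 V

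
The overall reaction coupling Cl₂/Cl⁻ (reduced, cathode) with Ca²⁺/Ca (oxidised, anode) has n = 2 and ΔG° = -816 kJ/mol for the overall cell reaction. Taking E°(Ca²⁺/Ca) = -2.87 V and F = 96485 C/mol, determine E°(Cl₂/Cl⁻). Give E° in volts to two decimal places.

+1.36 V

E°cell = −ΔG°/(nF) = −(-816×10³)/((2)(96485)) = +4.229 V.
Since Cl₂/Cl⁻ is the cathode and Ca²⁺/Ca the anode, E°cell = E°(Cl₂/Cl⁻) − E°(Ca²⁺/Ca).
So E°(Cl₂/Cl⁻) = E°cell + E°(Ca²⁺/Ca) = +4.229 + (-2.87) = +1.36 V.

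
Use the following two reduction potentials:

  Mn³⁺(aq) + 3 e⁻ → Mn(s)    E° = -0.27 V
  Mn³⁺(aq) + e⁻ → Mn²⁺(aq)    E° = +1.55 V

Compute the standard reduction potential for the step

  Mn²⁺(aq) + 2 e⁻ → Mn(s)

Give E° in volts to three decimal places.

-1.180 V

Sequential free energies add, so n₃E°₃ = n₁E°₁ + n₂E°₂.
With n₃ = 3, and the known step contributing 1×(+1.55) V, the unknown satisfies 2·E° = 3×(-0.27) − 1×(+1.55) = -2.360.
E° = -2.360 / 2 = -1.180 V.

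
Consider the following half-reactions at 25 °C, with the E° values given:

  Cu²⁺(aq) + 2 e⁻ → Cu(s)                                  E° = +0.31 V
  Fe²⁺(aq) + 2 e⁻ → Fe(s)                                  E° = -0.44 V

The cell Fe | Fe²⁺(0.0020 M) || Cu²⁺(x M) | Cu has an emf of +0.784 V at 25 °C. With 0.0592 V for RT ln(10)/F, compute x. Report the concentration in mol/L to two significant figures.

Cu²⁺/Cu is the cathode, Fe²⁺/Fe the anode: E°cell = +0.75 V, n = 2.
Overall reaction: Cu²⁺(aq) + Fe(s) → Cu(s) + Fe²⁺(aq); Q = [Fe²⁺]^1/[Cu²⁺]^1.
From E = E° − (0.0592/n) log Q: log Q = (E° − E)·n/0.0592 = (+0.75 − (+0.784))·2/0.0592 = -1.1486.
So 1·log[Cu²⁺] = 1·log(0.002) − log Q = -2.6990 − (-1.1486) = -1.5504; [Cu²⁺] = 10^(-1.5504) ≈ 0.028 M.

0.028 M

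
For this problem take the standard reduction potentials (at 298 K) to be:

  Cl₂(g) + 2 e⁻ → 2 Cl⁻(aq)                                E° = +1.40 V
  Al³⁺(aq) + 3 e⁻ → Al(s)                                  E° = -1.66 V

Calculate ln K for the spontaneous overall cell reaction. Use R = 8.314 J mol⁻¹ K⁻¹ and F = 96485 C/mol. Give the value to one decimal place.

715.0

Cathode: Cl₂/Cl⁻; anode: Al³⁺/Al. E°cell = (+1.40) − (-1.66) = +3.06 V, with n = 6.
ΔG° = −nFE° = −RT ln K, so ln K = nFE°/(RT) = (6)(96485)(+3.06) / ((8.314)(298)) = 715.000.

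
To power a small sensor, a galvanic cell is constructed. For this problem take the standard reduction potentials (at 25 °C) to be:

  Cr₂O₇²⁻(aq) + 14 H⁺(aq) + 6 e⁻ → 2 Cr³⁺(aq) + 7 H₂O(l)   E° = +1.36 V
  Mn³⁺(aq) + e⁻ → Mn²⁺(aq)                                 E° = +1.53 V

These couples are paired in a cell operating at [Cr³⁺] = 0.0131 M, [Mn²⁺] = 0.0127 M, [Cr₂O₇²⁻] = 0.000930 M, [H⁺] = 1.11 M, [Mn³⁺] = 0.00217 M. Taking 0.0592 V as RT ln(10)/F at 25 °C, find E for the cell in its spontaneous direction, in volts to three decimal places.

+0.111 V

Mn³⁺/Mn²⁺ is the cathode (higher E°), Cr₂O₇²⁻/Cr³⁺ the anode: E°cell = +1.53 − (+1.36) = +0.17 V, n = 6.
Overall: 6 Mn³⁺(aq) + 2 Cr³⁺(aq) + 7 H₂O(l) → 6 Mn²⁺(aq) + Cr₂O₇²⁻(aq) + 14 H⁺(aq)
Q = [Mn²⁺]^6·[Cr₂O₇²⁻]·[H⁺]^14 / ([Mn³⁺]^6·[Cr³⁺]^2); log Q = 5.973.
E = E° − (0.0592/n) log Q = +0.17 − (0.0592/6)(5.973) = +0.111 V.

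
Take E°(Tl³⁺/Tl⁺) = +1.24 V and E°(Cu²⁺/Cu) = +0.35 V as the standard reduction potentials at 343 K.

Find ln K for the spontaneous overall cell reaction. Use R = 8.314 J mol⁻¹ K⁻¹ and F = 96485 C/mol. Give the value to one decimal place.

Cathode: Tl³⁺/Tl⁺; anode: Cu²⁺/Cu. E°cell = (+1.24) − (+0.35) = +0.89 V, with n = 2.
ΔG° = −nFE° = −RT ln K, so ln K = nFE°/(RT) = (2)(96485)(+0.89) / ((8.314)(343)) = 60.225.

60.2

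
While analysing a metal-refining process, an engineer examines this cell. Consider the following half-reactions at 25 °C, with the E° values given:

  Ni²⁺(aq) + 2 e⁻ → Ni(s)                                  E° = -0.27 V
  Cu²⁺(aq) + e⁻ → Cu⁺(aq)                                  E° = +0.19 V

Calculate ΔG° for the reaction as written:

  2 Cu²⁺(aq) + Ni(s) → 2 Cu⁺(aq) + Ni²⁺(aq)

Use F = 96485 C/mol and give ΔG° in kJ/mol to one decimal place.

As written, Cu²⁺/Cu⁺ is reduced (cathode) and Ni²⁺/Ni is oxidised (anode), so E°cell = (+0.19) − (-0.27) = +0.46 V.
Balancing electrons gives n = 2.
ΔG° = −nFE° = −(2)(96485)(+0.46) = -88,766 J = -88.8 kJ/mol.

-88.8 kJ/mol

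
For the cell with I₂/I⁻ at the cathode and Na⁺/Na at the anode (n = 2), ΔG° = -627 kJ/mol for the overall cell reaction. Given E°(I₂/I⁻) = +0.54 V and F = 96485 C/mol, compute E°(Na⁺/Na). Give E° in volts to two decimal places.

E°cell = −ΔG°/(nF) = −(-627×10³)/((2)(96485)) = +3.249 V.
Since I₂/I⁻ is the cathode and Na⁺/Na the anode, E°cell = E°(I₂/I⁻) − E°(Na⁺/Na).
So E°(Na⁺/Na) = E°(I₂/I⁻) − E°cell = (+0.54) − (+3.249) = -2.71 V.

-2.71 V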